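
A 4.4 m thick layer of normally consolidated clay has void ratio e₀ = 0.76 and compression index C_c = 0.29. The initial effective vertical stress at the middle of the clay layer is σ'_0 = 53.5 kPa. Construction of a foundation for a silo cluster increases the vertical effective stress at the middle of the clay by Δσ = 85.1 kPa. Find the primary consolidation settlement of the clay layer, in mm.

Final effective stress: σ'_f = σ'_0 + Δσ = 53.5 + 85.1 = 138.6 kPa.
Normally consolidated clay, so the full stress increment lies on the virgin compression line:
S_c = C_c·H/(1+e₀)·log₁₀(σ'_f/σ'_0) = 0.29×4.4/(1+0.76)×log₁₀(138.6/53.5)
    = 0.725 × 0.41341 = 0.2997 m

S_c ≈ 300 mm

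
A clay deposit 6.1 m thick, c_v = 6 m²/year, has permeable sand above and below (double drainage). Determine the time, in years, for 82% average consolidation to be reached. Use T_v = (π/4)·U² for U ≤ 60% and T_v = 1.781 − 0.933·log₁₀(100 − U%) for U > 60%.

t ≈ 0.945 years

Drainage path length: H_d = H/2 = 3.05 m (double drainage).
U > 60%: T_v = 1.781 − 0.933·log₁₀(100 − 82) = 0.60983.
t = T_v·H_d²/c_v = 0.60983×3.05²/6 = 0.9455 years.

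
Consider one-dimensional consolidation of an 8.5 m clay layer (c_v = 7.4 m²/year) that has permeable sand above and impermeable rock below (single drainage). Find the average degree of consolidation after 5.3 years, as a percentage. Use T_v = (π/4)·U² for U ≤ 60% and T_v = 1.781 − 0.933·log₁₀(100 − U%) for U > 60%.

Drainage path length: H_d = H = 8.5 m (single drainage).
T_v = c_v·t/H_d² = 7.4×5.3/8.5² = 0.54284.
T_v = 0.54284 corresponds to the U > 60% branch:
U = 1 − 10^((1.781 − T_v)/0.933)/100 = 0.7876

U ≈ 78.8 %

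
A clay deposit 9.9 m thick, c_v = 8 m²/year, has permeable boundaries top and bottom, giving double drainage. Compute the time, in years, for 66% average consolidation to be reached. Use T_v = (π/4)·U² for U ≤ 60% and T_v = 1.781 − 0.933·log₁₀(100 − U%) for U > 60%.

t ≈ 1.08 years

Drainage path length: H_d = H/2 = 4.95 m (double drainage).
U > 60%: T_v = 1.781 − 0.933·log₁₀(100 − 66) = 0.35213.
t = T_v·H_d²/c_v = 0.35213×4.95²/8 = 1.079 years.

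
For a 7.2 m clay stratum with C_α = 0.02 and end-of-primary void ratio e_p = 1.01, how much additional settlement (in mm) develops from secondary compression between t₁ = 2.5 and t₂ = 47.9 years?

S_s ≈ 91.9 mm

Secondary compression: S_s = C_α·H/(1+e_p)·log₁₀(t₂/t₁)
S_s = 0.02×7.2/(1+1.01)×log₁₀(47.9/2.5)
    = 0.07164 × 1.282 = 0.09187 m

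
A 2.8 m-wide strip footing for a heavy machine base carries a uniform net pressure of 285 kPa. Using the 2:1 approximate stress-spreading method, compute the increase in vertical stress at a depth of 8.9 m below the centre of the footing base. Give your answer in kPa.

By the 2:1 method the load spreads at 1 horizontal : 2 vertical, so at depth z the loaded area has grown by z in each plan dimension:
Δσ = qB/(B+z) = 285×2.8/(2.8+8.9) = 68.205 kPa

Δσ_z ≈ 68.2 kPa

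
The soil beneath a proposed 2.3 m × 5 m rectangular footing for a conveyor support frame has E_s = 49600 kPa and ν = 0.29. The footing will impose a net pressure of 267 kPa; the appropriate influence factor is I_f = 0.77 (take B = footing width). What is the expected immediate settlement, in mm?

Immediate (elastic) settlement: S_e = q·B·(1−ν²)/E_s · I_f.
S_e = 267 × 2.3 × (1 − 0.29²) / 49600 × 0.77
    = 267 × 2.3 × 0.9159 / 49600 × 0.77
    = 0.008732 m = 8.732 mm

S_e ≈ 8.73 mm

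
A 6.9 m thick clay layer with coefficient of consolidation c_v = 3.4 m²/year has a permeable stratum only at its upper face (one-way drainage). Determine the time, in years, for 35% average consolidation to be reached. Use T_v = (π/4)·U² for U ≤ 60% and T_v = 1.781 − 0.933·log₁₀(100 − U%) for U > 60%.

t ≈ 1.35 years

Drainage path length: H_d = H = 6.9 m (single drainage).
U ≤ 60%: T_v = (π/4)·U² = (π/4)×0.35² = 0.096211.
t = T_v·H_d²/c_v = 0.096211×6.9²/3.4 = 1.347 years.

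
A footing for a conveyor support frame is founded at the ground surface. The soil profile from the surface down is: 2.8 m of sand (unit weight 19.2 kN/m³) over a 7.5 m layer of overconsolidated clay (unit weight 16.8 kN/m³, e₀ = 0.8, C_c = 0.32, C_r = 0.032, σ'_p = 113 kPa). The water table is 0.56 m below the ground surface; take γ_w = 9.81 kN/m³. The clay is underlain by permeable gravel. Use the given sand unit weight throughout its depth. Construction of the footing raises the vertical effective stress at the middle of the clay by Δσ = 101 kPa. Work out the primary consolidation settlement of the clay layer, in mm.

Mid-depth of clay below the ground surface: z = 2.8 + 7.5/2 = 6.55 m.
Total vertical stress at mid-clay: σ_v = 19.2×2.8 + 16.8×3.75 = 116.76 kPa.
Pore pressure: u = 9.81×(6.55 − 0.56) = 58.762 kPa.
Initial effective stress: σ'_0 = σ_v − u = 116.76 − 58.762 = 57.998 kPa.
Final effective stress: σ'_f = 57.998 + 101 = 159 kPa.
σ'_f = 159 > σ'_p = 113 kPa, so the stress path crosses the preconsolidation pressure — recompression up to σ'_p, then virgin compression beyond:
S_c = H/(1+e₀)·[C_r·log₁₀(σ'_p/σ'_0) + C_c·log₁₀(σ'_f/σ'_p)]
    = 7.5/1.8 × [0.032×log₁₀(113/57.998) + 0.32×log₁₀(159/113)]
    = 4.1667 × [0.0092693 + 0.047462] = 0.2364 m

S_c ≈ 236 mm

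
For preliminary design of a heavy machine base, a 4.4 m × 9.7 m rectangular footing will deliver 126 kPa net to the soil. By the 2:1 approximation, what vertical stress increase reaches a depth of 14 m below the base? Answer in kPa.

By the 2:1 method the load spreads at 1 horizontal : 2 vertical, so at depth z the loaded area has grown by z in each plan dimension:
Δσ = qBL/((B+z)(L+z)) = 126×4.4×9.7/((4.4+14)(9.7+14)) = 12.332 kPa

Δσ_z ≈ 12.3 kPa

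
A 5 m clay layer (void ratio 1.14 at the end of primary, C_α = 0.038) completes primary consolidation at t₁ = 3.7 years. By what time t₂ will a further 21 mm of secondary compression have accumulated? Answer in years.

t₂ ≈ 6.38 years

S_s = C_α·H/(1+e_p)·log₁₀(t₂/t₁) ⇒ log₁₀(t₂/t₁) = S_s·(1+e_p)/(C_α·H).
log₁₀(t₂/t₁) = 0.021 × (1+1.14) / (0.038×5) = 0.2365
t₂ = t₁ × 10^0.2365 = 3.7 × 1.724 = 6.379 years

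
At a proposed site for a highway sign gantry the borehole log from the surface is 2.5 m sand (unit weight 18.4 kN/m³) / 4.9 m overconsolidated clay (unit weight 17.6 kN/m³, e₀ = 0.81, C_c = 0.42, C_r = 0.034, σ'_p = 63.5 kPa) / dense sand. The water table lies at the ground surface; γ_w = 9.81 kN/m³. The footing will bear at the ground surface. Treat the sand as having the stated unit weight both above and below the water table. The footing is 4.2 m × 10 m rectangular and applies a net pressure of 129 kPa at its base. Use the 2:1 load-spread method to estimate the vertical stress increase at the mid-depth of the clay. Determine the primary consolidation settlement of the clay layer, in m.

S_c ≈ 0.133 m

Mid-depth of clay below the ground surface: z = 2.5 + 4.9/2 = 4.95 m.
Total vertical stress at mid-clay: σ_v = 18.4×2.5 + 17.6×2.45 = 89.12 kPa.
Pore pressure: u = 9.81×(4.95 − 0) = 48.56 kPa.
Initial effective stress: σ'_0 = σ_v − u = 89.12 − 48.56 = 40.56 kPa.
Stress increase at mid-clay by the 2:1 spreading method:
Δσ = qBL/((B+z)(L+z)) = 129×4.2×10/((4.2+4.95)(10+4.95)) = 39.607 kPa
Final effective stress: σ'_f = 40.56 + 39.607 = 80.167 kPa.
σ'_f = 80.167 > σ'_p = 63.5 kPa, so the stress path crosses the preconsolidation pressure — recompression up to σ'_p, then virgin compression beyond:
S_c = H/(1+e₀)·[C_r·log₁₀(σ'_p/σ'_0) + C_c·log₁₀(σ'_f/σ'_p)]
    = 4.9/1.81 × [0.034×log₁₀(63.5/40.56) + 0.42×log₁₀(80.167/63.5)]
    = 2.7072 × [0.006619 + 0.042513] = 0.133 m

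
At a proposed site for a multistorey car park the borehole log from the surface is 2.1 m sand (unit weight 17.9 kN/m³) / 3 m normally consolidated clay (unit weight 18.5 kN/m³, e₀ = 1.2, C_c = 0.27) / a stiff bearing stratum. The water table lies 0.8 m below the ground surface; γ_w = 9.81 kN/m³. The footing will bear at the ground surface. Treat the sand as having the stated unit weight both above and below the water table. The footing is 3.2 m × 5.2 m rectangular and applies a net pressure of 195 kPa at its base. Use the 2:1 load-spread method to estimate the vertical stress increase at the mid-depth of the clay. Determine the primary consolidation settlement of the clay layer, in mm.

Mid-depth of clay below the ground surface: z = 2.1 + 3/2 = 3.6 m.
Total vertical stress at mid-clay: σ_v = 17.9×2.1 + 18.5×1.5 = 65.34 kPa.
Pore pressure: u = 9.81×(3.6 − 0.8) = 27.468 kPa.
Initial effective stress: σ'_0 = σ_v − u = 65.34 − 27.468 = 37.872 kPa.
Stress increase at mid-clay by the 2:1 spreading method:
Δσ = qBL/((B+z)(L+z)) = 195×3.2×5.2/((3.2+3.6)(5.2+3.6)) = 54.225 kPa
Final effective stress: σ'_f = σ'_0 + Δσ = 37.872 + 54.225 = 92.097 kPa.
Normally consolidated clay, so the full stress increment lies on the virgin compression line:
S_c = C_c·H/(1+e₀)·log₁₀(σ'_f/σ'_0) = 0.27×3/(1+1.2)×log₁₀(92.097/37.872)
    = 0.36818 × 0.38593 = 0.1421 m

S_c ≈ 142 mm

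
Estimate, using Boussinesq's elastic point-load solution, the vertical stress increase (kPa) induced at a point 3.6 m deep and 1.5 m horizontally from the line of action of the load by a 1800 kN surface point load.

Boussinesq vertical stress below a point load on an elastic half-space:
Δσ_z = 3P/(2πz²) · [1 + (r/z)²]^(−5/2)
r/z = 1.5/3.6 = 0.41667; [1+(r/z)²]^(−5/2) = 0.67018.
Δσ_z = 3×1800/(2π×3.6²) × 0.67018 = 66.315 × 0.67018 = 44.44 kPa

Δσ_z ≈ 44.4 kPa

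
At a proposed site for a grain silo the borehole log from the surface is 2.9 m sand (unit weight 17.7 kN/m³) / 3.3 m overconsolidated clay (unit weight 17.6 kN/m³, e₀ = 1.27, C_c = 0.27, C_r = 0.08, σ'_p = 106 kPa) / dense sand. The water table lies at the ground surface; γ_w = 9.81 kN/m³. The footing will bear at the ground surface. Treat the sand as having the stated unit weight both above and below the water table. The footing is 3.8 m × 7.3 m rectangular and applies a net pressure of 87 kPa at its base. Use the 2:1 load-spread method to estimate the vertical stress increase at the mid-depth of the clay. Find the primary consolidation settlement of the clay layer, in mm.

Mid-depth of clay below the ground surface: z = 2.9 + 3.3/2 = 4.55 m.
Total vertical stress at mid-clay: σ_v = 17.7×2.9 + 17.6×1.65 = 80.37 kPa.
Pore pressure: u = 9.81×(4.55 − 0) = 44.636 kPa.
Initial effective stress: σ'_0 = σ_v − u = 80.37 − 44.636 = 35.734 kPa.
Stress increase at mid-clay by the 2:1 spreading method:
Δσ = qBL/((B+z)(L+z)) = 87×3.8×7.3/((3.8+4.55)(7.3+4.55)) = 24.391 kPa
Final effective stress: σ'_f = 35.734 + 24.391 = 60.125 kPa.
σ'_f = 60.125 ≤ σ'_p = 106 kPa, so the clay remains overconsolidated and only the recompression index applies:
S_c = C_r·H/(1+e₀)·log₁₀(σ'_f/σ'_0) = 0.08×3.3/2.27×log₁₀(60.125/35.734)
    = 0.1163 × 0.22597 = 0.02628 m

S_c ≈ 26.3 mm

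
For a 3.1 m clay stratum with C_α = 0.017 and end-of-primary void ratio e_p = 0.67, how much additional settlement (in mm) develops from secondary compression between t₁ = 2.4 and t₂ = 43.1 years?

Secondary compression: S_s = C_α·H/(1+e_p)·log₁₀(t₂/t₁)
S_s = 0.017×3.1/(1+0.67)×log₁₀(43.1/2.4)
    = 0.03156 × 1.254 = 0.03958 m

S_s ≈ 39.6 mm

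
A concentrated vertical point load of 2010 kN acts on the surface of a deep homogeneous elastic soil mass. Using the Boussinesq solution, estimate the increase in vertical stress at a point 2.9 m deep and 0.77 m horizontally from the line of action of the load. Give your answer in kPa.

Δσ_z ≈ 96.2 kPa

Boussinesq vertical stress below a point load on an elastic half-space:
Δσ_z = 3P/(2πz²) · [1 + (r/z)²]^(−5/2)
r/z = 0.77/2.9 = 0.26552; [1+(r/z)²]^(−5/2) = 0.8434.
Δσ_z = 3×2010/(2π×2.9²) × 0.8434 = 114.11 × 0.8434 = 96.24 kPa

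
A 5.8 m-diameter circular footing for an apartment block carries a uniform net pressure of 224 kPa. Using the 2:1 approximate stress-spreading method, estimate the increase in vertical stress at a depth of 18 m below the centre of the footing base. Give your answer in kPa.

By the 2:1 method the load spreads at 1 horizontal : 2 vertical, so at depth z the loaded area has grown by z in each plan dimension:
Δσ ≈ qD²/(D+z)² = 224×5.8²/(5.8+18)² = 13.303 kPa

Δσ_z ≈ 13.3 kPa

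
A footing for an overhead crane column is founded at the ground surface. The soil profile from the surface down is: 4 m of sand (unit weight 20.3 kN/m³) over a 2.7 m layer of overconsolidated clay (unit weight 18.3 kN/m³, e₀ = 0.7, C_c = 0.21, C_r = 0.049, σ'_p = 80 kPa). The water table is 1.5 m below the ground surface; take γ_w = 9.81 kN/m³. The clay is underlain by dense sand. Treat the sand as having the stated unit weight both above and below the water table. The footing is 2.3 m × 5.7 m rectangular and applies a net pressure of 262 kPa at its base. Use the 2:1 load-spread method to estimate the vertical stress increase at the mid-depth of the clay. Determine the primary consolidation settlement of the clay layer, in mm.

S_c ≈ 49.9 mm

Mid-depth of clay below the ground surface: z = 4 + 2.7/2 = 5.35 m.
Total vertical stress at mid-clay: σ_v = 20.3×4 + 18.3×1.35 = 105.91 kPa.
Pore pressure: u = 9.81×(5.35 − 1.5) = 37.769 kPa.
Initial effective stress: σ'_0 = σ_v − u = 105.91 − 37.769 = 68.141 kPa.
Stress increase at mid-clay by the 2:1 spreading method:
Δσ = qBL/((B+z)(L+z)) = 262×2.3×5.7/((2.3+5.35)(5.7+5.35)) = 40.633 kPa
Final effective stress: σ'_f = 68.141 + 40.633 = 108.77 kPa.
σ'_f = 108.77 > σ'_p = 80 kPa, so the stress path crosses the preconsolidation pressure — recompression up to σ'_p, then virgin compression beyond:
S_c = H/(1+e₀)·[C_r·log₁₀(σ'_p/σ'_0) + C_c·log₁₀(σ'_f/σ'_p)]
    = 2.7/1.7 × [0.049×log₁₀(80/68.141) + 0.21×log₁₀(108.77/80)]
    = 1.5882 × [0.0034144 + 0.028018] = 0.04992 m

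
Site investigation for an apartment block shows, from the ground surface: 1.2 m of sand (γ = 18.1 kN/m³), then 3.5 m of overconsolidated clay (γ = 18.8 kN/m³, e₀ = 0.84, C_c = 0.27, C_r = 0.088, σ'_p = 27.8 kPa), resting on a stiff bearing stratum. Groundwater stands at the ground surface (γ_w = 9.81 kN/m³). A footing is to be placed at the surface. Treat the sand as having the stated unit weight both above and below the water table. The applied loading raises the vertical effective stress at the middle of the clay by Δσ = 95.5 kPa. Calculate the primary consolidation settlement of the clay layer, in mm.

Mid-depth of clay below the ground surface: z = 1.2 + 3.5/2 = 2.95 m.
Total vertical stress at mid-clay: σ_v = 18.1×1.2 + 18.8×1.75 = 54.62 kPa.
Pore pressure: u = 9.81×(2.95 − 0) = 28.94 kPa.
Initial effective stress: σ'_0 = σ_v − u = 54.62 − 28.94 = 25.68 kPa.
Final effective stress: σ'_f = 25.68 + 95.5 = 121.18 kPa.
σ'_f = 121.18 > σ'_p = 27.8 kPa, so the stress path crosses the preconsolidation pressure — recompression up to σ'_p, then virgin compression beyond:
S_c = H/(1+e₀)·[C_r·log₁₀(σ'_p/σ'_0) + C_c·log₁₀(σ'_f/σ'_p)]
    = 3.5/1.84 × [0.088×log₁₀(27.8/25.68) + 0.27×log₁₀(121.18/27.8)]
    = 1.9022 × [0.0030316 + 0.17263] = 0.3341 m

S_c ≈ 334 mm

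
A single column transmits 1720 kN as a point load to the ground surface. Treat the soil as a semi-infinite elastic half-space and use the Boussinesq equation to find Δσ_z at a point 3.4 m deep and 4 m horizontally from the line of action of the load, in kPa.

Δσ_z ≈ 8.1 kPa

Boussinesq vertical stress below a point load on an elastic half-space:
Δσ_z = 3P/(2πz²) · [1 + (r/z)²]^(−5/2)
r/z = 4/3.4 = 1.1765; [1+(r/z)²]^(−5/2) = 0.11395.
Δσ_z = 3×1720/(2π×3.4²) × 0.11395 = 71.041 × 0.11395 = 8.095 kPa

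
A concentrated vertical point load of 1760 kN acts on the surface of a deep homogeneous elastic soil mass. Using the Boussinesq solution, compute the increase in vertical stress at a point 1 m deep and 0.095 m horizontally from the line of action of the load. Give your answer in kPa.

Boussinesq vertical stress below a point load on an elastic half-space:
Δσ_z = 3P/(2πz²) · [1 + (r/z)²]^(−5/2)
r/z = 0.095/1 = 0.095; [1+(r/z)²]^(−5/2) = 0.97779.
Δσ_z = 3×1760/(2π×1²) × 0.97779 = 840.34 × 0.97779 = 821.7 kPa

Δσ_z ≈ 822 kPa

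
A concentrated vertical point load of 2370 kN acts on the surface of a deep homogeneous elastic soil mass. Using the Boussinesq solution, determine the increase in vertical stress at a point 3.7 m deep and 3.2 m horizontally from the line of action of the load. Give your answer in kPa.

Δσ_z ≈ 20.5 kPa

Boussinesq vertical stress below a point load on an elastic half-space:
Δσ_z = 3P/(2πz²) · [1 + (r/z)²]^(−5/2)
r/z = 3.2/3.7 = 0.86486; [1+(r/z)²]^(−5/2) = 0.24754.
Δσ_z = 3×2370/(2π×3.7²) × 0.24754 = 82.658 × 0.24754 = 20.46 kPa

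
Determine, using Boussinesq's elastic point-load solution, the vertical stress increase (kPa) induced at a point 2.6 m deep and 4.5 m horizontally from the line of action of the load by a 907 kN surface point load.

Δσ_z ≈ 2.01 kPa

Boussinesq vertical stress below a point load on an elastic half-space:
Δσ_z = 3P/(2πz²) · [1 + (r/z)²]^(−5/2)
r/z = 4.5/2.6 = 1.7308; [1+(r/z)²]^(−5/2) = 0.031337.
Δσ_z = 3×907/(2π×2.6²) × 0.031337 = 64.062 × 0.031337 = 2.008 kPa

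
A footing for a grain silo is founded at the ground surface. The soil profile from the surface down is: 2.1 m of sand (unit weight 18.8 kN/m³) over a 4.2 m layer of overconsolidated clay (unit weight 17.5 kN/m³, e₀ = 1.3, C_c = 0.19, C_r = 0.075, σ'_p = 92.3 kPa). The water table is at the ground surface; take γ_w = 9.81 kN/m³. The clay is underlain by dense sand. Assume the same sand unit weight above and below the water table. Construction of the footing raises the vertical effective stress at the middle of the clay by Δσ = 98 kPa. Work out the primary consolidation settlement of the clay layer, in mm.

Mid-depth of clay below the ground surface: z = 2.1 + 4.2/2 = 4.2 m.
Total vertical stress at mid-clay: σ_v = 18.8×2.1 + 17.5×2.1 = 76.23 kPa.
Pore pressure: u = 9.81×(4.2 − 0) = 41.202 kPa.
Initial effective stress: σ'_0 = σ_v − u = 76.23 − 41.202 = 35.028 kPa.
Final effective stress: σ'_f = 35.028 + 98 = 133.03 kPa.
σ'_f = 133.03 > σ'_p = 92.3 kPa, so the stress path crosses the preconsolidation pressure — recompression up to σ'_p, then virgin compression beyond:
S_c = H/(1+e₀)·[C_r·log₁₀(σ'_p/σ'_0) + C_c·log₁₀(σ'_f/σ'_p)]
    = 4.2/2.3 × [0.075×log₁₀(92.3/35.028) + 0.19×log₁₀(133.03/92.3)]
    = 1.8261 × [0.031559 + 0.030162] = 0.1127 m

S_c ≈ 113 mm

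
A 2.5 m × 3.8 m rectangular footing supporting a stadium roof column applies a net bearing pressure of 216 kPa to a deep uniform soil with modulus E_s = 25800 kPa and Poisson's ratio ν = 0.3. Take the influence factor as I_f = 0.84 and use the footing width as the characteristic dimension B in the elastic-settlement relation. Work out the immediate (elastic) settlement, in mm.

Immediate (elastic) settlement: S_e = q·B·(1−ν²)/E_s · I_f.
S_e = 216 × 2.5 × (1 − 0.3²) / 25800 × 0.84
    = 216 × 2.5 × 0.91 / 25800 × 0.84
    = 0.016 m = 16 mm

S_e ≈ 16 mm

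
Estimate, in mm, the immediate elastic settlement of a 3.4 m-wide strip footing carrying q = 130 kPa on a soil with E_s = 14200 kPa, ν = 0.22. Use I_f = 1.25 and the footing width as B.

Immediate (elastic) settlement: S_e = q·B·(1−ν²)/E_s · I_f.
S_e = 130 × 3.4 × (1 − 0.22²) / 14200 × 1.25
    = 130 × 3.4 × 0.9516 / 14200 × 1.25
    = 0.03703 m = 37.03 mm

S_e ≈ 37 mm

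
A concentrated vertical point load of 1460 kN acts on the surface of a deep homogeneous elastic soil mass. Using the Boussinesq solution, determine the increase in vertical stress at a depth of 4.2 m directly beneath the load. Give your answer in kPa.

Δσ_z ≈ 39.5 kPa

Boussinesq vertical stress below a point load on an elastic half-space:
Δσ_z = 3P/(2πz²) · [1 + (r/z)²]^(−5/2)
r/z = 0/4.2 = 0; [1+(r/z)²]^(−5/2) = 1.
Δσ_z = 3×1460/(2π×4.2²) × 1 = 39.518 × 1 = 39.52 kPa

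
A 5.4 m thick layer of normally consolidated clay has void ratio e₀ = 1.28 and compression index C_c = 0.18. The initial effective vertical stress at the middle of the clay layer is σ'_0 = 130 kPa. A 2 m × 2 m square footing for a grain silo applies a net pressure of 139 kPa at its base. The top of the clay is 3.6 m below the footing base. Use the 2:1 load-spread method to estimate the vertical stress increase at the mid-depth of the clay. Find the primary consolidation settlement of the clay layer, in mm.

S_c ≈ 11.2 mm

Mid-depth of clay below the footing base: z = 3.6 + 5.4/2 = 6.3 m.
Stress increase at mid-clay by the 2:1 spreading method:
Δσ = qBL/((B+z)(L+z)) = 139×2×2/((2+6.3)(2+6.3)) = 8.0708 kPa
Final effective stress: σ'_f = σ'_0 + Δσ = 130 + 8.0708 = 138.07 kPa.
Normally consolidated clay, so the full stress increment lies on the virgin compression line:
S_c = C_c·H/(1+e₀)·log₁₀(σ'_f/σ'_0) = 0.18×5.4/(1+1.28)×log₁₀(138.07/130)
    = 0.42632 × 0.026156 = 0.01115 m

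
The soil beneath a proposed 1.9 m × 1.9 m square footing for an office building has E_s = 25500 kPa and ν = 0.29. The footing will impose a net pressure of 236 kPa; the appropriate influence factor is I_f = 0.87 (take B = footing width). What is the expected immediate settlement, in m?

Immediate (elastic) settlement: S_e = q·B·(1−ν²)/E_s · I_f.
S_e = 236 × 1.9 × (1 − 0.29²) / 25500 × 0.87
    = 236 × 1.9 × 0.9159 / 25500 × 0.87
    = 0.01401 m

S_e ≈ 0.014 m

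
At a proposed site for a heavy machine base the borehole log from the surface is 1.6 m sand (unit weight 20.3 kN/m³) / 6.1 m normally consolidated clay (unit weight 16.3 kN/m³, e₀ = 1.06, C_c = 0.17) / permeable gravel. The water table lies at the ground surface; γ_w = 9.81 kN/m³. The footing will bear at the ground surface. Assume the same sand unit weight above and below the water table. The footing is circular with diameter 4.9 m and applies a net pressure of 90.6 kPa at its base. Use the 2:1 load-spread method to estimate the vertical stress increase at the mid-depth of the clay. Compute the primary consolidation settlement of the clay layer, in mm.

Mid-depth of clay below the ground surface: z = 1.6 + 6.1/2 = 4.65 m.
Total vertical stress at mid-clay: σ_v = 20.3×1.6 + 16.3×3.05 = 82.195 kPa.
Pore pressure: u = 9.81×(4.65 − 0) = 45.617 kPa.
Initial effective stress: σ'_0 = σ_v − u = 82.195 − 45.617 = 36.578 kPa.
Stress increase at mid-clay by the 2:1 spreading method:
Δσ ≈ qD²/(D+z)² = 90.6×4.9²/(4.9+4.65)² = 23.851 kPa
Final effective stress: σ'_f = σ'_0 + Δσ = 36.578 + 23.851 = 60.429 kPa.
Normally consolidated clay, so the full stress increment lies on the virgin compression line:
S_c = C_c·H/(1+e₀)·log₁₀(σ'_f/σ'_0) = 0.17×6.1/(1+1.06)×log₁₀(60.429/36.578)
    = 0.5034 × 0.21803 = 0.1098 m

S_c ≈ 110 mm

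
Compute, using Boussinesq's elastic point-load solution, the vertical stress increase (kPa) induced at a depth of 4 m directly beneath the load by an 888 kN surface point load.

Boussinesq vertical stress below a point load on an elastic half-space:
Δσ_z = 3P/(2πz²) · [1 + (r/z)²]^(−5/2)
r/z = 0/4 = 0; [1+(r/z)²]^(−5/2) = 1.
Δσ_z = 3×888/(2π×4²) × 1 = 26.499 × 1 = 26.5 kPa

Δσ_z ≈ 26.5 kPa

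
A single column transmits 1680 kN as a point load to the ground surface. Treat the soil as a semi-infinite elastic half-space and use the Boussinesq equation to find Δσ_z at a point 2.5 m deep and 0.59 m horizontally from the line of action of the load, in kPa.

Δσ_z ≈ 112 kPa

Boussinesq vertical stress below a point load on an elastic half-space:
Δσ_z = 3P/(2πz²) · [1 + (r/z)²]^(−5/2)
r/z = 0.59/2.5 = 0.236; [1+(r/z)²]^(−5/2) = 0.87328.
Δσ_z = 3×1680/(2π×2.5²) × 0.87328 = 128.34 × 0.87328 = 112.1 kPa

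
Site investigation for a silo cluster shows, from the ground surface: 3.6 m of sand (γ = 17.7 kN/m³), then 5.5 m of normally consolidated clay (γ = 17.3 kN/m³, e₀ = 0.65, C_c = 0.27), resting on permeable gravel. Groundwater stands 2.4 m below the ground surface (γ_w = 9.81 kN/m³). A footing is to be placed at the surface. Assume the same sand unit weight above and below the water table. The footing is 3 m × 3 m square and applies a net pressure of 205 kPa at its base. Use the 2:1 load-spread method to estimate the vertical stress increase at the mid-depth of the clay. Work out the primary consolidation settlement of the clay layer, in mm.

Mid-depth of clay below the ground surface: z = 3.6 + 5.5/2 = 6.35 m.
Total vertical stress at mid-clay: σ_v = 17.7×3.6 + 17.3×2.75 = 111.3 kPa.
Pore pressure: u = 9.81×(6.35 − 2.4) = 38.75 kPa.
Initial effective stress: σ'_0 = σ_v − u = 111.3 − 38.75 = 72.55 kPa.
Stress increase at mid-clay by the 2:1 spreading method:
Δσ = qBL/((B+z)(L+z)) = 205×3×3/((3+6.35)(3+6.35)) = 21.104 kPa
Final effective stress: σ'_f = σ'_0 + Δσ = 72.55 + 21.104 = 93.654 kPa.
Normally consolidated clay, so the full stress increment lies on the virgin compression line:
S_c = C_c·H/(1+e₀)·log₁₀(σ'_f/σ'_0) = 0.27×5.5/(1+0.65)×log₁₀(93.654/72.55)
    = 0.9 × 0.11089 = 0.0998 m

S_c ≈ 99.8 mm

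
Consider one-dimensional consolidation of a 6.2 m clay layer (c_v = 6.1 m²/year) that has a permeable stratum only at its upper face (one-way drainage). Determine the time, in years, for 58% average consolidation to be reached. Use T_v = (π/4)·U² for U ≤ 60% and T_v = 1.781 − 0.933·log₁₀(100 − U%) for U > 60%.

t ≈ 1.66 years

Drainage path length: H_d = H = 6.2 m (single drainage).
U ≤ 60%: T_v = (π/4)·U² = (π/4)×0.58² = 0.26421.
t = T_v·H_d²/c_v = 0.26421×6.2²/6.1 = 1.665 years.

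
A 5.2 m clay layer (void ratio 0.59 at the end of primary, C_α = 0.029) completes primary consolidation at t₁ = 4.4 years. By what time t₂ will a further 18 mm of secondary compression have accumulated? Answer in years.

S_s = C_α·H/(1+e_p)·log₁₀(t₂/t₁) ⇒ log₁₀(t₂/t₁) = S_s·(1+e_p)/(C_α·H).
log₁₀(t₂/t₁) = 0.018 × (1+0.59) / (0.029×5.2) = 0.1898
t₂ = t₁ × 10^0.1898 = 4.4 × 1.548 = 6.811 years

t₂ ≈ 6.81 years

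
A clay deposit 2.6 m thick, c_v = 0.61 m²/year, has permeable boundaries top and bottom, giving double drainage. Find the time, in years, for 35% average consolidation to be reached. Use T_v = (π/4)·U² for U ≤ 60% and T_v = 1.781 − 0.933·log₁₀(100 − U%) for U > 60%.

Drainage path length: H_d = H/2 = 1.3 m (double drainage).
U ≤ 60%: T_v = (π/4)·U² = (π/4)×0.35² = 0.096211.
t = T_v·H_d²/c_v = 0.096211×1.3²/0.61 = 0.2666 years.

t ≈ 0.267 years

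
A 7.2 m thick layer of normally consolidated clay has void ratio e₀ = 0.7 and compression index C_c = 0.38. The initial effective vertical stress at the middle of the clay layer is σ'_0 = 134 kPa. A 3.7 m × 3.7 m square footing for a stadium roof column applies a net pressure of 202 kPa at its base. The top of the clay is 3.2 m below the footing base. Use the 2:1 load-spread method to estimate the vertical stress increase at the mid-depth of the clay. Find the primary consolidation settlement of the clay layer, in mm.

Mid-depth of clay below the footing base: z = 3.2 + 7.2/2 = 6.8 m.
Stress increase at mid-clay by the 2:1 spreading method:
Δσ = qBL/((B+z)(L+z)) = 202×3.7×3.7/((3.7+6.8)(3.7+6.8)) = 25.083 kPa
Final effective stress: σ'_f = σ'_0 + Δσ = 134 + 25.083 = 159.08 kPa.
Normally consolidated clay, so the full stress increment lies on the virgin compression line:
S_c = C_c·H/(1+e₀)·log₁₀(σ'_f/σ'_0) = 0.38×7.2/(1+0.7)×log₁₀(159.08/134)
    = 1.6094 × 0.074511 = 0.1199 m

S_c ≈ 120 mm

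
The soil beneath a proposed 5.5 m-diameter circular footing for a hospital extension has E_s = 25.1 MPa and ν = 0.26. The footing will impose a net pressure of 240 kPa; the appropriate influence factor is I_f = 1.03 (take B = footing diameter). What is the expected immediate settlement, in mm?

Immediate (elastic) settlement: S_e = q·B·(1−ν²)/E_s · I_f.
E_s = 25.1 MPa = 25100 kPa.
S_e = 240 × 5.5 × (1 − 0.26²) / 25100 × 1.03
    = 240 × 5.5 × 0.9324 / 25100 × 1.03
    = 0.05051 m = 50.51 mm

S_e ≈ 50.5 mm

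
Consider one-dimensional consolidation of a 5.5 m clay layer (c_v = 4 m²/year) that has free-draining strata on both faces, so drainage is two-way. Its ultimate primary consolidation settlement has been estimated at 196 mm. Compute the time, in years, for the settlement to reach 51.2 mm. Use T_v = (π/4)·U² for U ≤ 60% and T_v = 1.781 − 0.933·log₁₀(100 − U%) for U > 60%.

t ≈ 0.101 years

Drainage path length: H_d = H/2 = 2.75 m (double drainage).
U = S(t)/S_ult = 51.2/196 = 0.2612.
U ≤ 60%: T_v = (π/4)·U² = (π/4)×0.26122² = 0.053594.
t = T_v·H_d²/c_v = 0.053594×2.75²/4 = 0.1013 years.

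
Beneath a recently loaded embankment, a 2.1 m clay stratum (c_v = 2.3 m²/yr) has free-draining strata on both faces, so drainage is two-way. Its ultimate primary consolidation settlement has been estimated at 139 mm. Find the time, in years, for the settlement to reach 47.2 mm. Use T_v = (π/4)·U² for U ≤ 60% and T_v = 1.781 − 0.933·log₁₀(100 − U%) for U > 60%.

Drainage path length: H_d = H/2 = 1.05 m (double drainage).
U = S(t)/S_ult = 47.2/139 = 0.3396.
U ≤ 60%: T_v = (π/4)·U² = (π/4)×0.33957² = 0.090562.
t = T_v·H_d²/c_v = 0.090562×1.05²/2.3 = 0.04341 years.

t ≈ 0.0434 years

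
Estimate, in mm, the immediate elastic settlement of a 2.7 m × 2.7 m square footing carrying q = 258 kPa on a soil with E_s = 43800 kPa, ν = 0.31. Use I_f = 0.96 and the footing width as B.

Immediate (elastic) settlement: S_e = q·B·(1−ν²)/E_s · I_f.
S_e = 258 × 2.7 × (1 − 0.31²) / 43800 × 0.96
    = 258 × 2.7 × 0.9039 / 43800 × 0.96
    = 0.0138 m = 13.8 mm

S_e ≈ 13.8 mm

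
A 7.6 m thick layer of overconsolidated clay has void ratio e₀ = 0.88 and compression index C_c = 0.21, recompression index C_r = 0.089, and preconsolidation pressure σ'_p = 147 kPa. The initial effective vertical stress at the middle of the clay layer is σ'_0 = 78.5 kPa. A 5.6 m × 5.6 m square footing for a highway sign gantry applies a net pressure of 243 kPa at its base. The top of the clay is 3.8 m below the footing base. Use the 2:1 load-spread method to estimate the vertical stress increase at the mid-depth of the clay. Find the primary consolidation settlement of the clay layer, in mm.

S_c ≈ 69.2 mm

Mid-depth of clay below the footing base: z = 3.8 + 7.6/2 = 7.6 m.
Stress increase at mid-clay by the 2:1 spreading method:
Δσ = qBL/((B+z)(L+z)) = 243×5.6×5.6/((5.6+7.6)(5.6+7.6)) = 43.736 kPa
Final effective stress: σ'_f = 78.5 + 43.736 = 122.24 kPa.
σ'_f = 122.24 ≤ σ'_p = 147 kPa, so the clay remains overconsolidated and only the recompression index applies:
S_c = C_r·H/(1+e₀)·log₁₀(σ'_f/σ'_0) = 0.089×7.6/1.88×log₁₀(122.24/78.5)
    = 0.35979 × 0.19234 = 0.0692 m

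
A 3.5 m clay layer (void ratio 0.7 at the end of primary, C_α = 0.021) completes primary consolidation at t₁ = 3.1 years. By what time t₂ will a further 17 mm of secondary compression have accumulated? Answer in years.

S_s = C_α·H/(1+e_p)·log₁₀(t₂/t₁) ⇒ log₁₀(t₂/t₁) = S_s·(1+e_p)/(C_α·H).
log₁₀(t₂/t₁) = 0.017 × (1+0.7) / (0.021×3.5) = 0.3932
t₂ = t₁ × 10^0.3932 = 3.1 × 2.473 = 7.666 years

t₂ ≈ 7.67 years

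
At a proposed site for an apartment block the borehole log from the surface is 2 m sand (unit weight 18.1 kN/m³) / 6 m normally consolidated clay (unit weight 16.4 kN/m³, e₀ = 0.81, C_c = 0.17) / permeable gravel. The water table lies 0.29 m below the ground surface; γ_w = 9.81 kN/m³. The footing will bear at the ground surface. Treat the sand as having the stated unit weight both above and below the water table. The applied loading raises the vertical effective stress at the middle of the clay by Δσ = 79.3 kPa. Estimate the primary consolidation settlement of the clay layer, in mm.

S_c ≈ 271 mm

Mid-depth of clay below the ground surface: z = 2 + 6/2 = 5 m.
Total vertical stress at mid-clay: σ_v = 18.1×2 + 16.4×3 = 85.4 kPa.
Pore pressure: u = 9.81×(5 − 0.29) = 46.205 kPa.
Initial effective stress: σ'_0 = σ_v − u = 85.4 − 46.205 = 39.195 kPa.
Final effective stress: σ'_f = σ'_0 + Δσ = 39.195 + 79.3 = 118.5 kPa.
Normally consolidated clay, so the full stress increment lies on the virgin compression line:
S_c = C_c·H/(1+e₀)·log₁₀(σ'_f/σ'_0) = 0.17×6/(1+0.81)×log₁₀(118.5/39.195)
    = 0.56354 × 0.48049 = 0.2708 m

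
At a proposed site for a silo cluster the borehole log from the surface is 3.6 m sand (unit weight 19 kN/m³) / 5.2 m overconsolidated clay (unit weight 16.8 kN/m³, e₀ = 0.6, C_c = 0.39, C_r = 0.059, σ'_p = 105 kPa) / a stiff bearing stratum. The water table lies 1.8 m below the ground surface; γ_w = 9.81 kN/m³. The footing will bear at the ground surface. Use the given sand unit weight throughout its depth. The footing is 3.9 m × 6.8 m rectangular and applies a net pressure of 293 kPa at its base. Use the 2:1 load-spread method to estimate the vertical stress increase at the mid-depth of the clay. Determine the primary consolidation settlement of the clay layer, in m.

Mid-depth of clay below the ground surface: z = 3.6 + 5.2/2 = 6.2 m.
Total vertical stress at mid-clay: σ_v = 19×3.6 + 16.8×2.6 = 112.08 kPa.
Pore pressure: u = 9.81×(6.2 − 1.8) = 43.164 kPa.
Initial effective stress: σ'_0 = σ_v − u = 112.08 − 43.164 = 68.916 kPa.
Stress increase at mid-clay by the 2:1 spreading method:
Δσ = qBL/((B+z)(L+z)) = 293×3.9×6.8/((3.9+6.2)(6.8+6.2)) = 59.18 kPa
Final effective stress: σ'_f = 68.916 + 59.18 = 128.1 kPa.
σ'_f = 128.1 > σ'_p = 105 kPa, so the stress path crosses the preconsolidation pressure — recompression up to σ'_p, then virgin compression beyond:
S_c = H/(1+e₀)·[C_r·log₁₀(σ'_p/σ'_0) + C_c·log₁₀(σ'_f/σ'_p)]
    = 5.2/1.6 × [0.059×log₁₀(105/68.916) + 0.39×log₁₀(128.1/105)]
    = 3.25 × [0.010789 + 0.03368] = 0.1445 m

S_c ≈ 0.145 m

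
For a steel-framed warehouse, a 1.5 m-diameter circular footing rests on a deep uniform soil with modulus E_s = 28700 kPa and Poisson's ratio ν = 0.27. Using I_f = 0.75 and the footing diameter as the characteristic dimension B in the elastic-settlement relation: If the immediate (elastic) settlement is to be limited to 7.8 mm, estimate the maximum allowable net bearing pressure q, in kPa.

S_e = q·B·(1−ν²)/E_s · I_f  ⇒  q = S_e·E_s / (B·(1−ν²)·I_f).
q = 0.0078 × 28700 / (1.5 × 0.9271 × 0.75) = 214.6 kPa

q ≈ 215 kPa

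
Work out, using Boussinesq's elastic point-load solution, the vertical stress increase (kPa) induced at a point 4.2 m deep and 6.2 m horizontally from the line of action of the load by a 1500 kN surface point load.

Boussinesq vertical stress below a point load on an elastic half-space:
Δσ_z = 3P/(2πz²) · [1 + (r/z)²]^(−5/2)
r/z = 6.2/4.2 = 1.4762; [1+(r/z)²]^(−5/2) = 0.055491.
Δσ_z = 3×1500/(2π×4.2²) × 0.055491 = 40.601 × 0.055491 = 2.253 kPa

Δσ_z ≈ 2.25 kPa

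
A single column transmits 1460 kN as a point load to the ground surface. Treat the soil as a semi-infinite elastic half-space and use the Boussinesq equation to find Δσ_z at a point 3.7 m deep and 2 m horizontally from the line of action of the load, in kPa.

Boussinesq vertical stress below a point load on an elastic half-space:
Δσ_z = 3P/(2πz²) · [1 + (r/z)²]^(−5/2)
r/z = 2/3.7 = 0.54054; [1+(r/z)²]^(−5/2) = 0.52685.
Δσ_z = 3×1460/(2π×3.7²) × 0.52685 = 50.92 × 0.52685 = 26.83 kPa

Δσ_z ≈ 26.8 kPa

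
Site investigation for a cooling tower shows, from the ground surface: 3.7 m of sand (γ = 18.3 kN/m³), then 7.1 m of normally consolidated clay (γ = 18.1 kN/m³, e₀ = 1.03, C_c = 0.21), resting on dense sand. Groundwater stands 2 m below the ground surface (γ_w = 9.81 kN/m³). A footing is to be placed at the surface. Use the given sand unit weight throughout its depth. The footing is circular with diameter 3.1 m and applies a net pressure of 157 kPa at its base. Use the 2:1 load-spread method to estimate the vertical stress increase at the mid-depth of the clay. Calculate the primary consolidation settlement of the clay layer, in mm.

S_c ≈ 51.5 mm

Mid-depth of clay below the ground surface: z = 3.7 + 7.1/2 = 7.25 m.
Total vertical stress at mid-clay: σ_v = 18.3×3.7 + 18.1×3.55 = 131.97 kPa.
Pore pressure: u = 9.81×(7.25 − 2) = 51.503 kPa.
Initial effective stress: σ'_0 = σ_v − u = 131.97 − 51.503 = 80.467 kPa.
Stress increase at mid-clay by the 2:1 spreading method:
Δσ ≈ qD²/(D+z)² = 157×3.1²/(3.1+7.25)² = 14.085 kPa
Final effective stress: σ'_f = σ'_0 + Δσ = 80.467 + 14.085 = 94.552 kPa.
Normally consolidated clay, so the full stress increment lies on the virgin compression line:
S_c = C_c·H/(1+e₀)·log₁₀(σ'_f/σ'_0) = 0.21×7.1/(1+1.03)×log₁₀(94.552/80.467)
    = 0.73448 × 0.070053 = 0.05145 m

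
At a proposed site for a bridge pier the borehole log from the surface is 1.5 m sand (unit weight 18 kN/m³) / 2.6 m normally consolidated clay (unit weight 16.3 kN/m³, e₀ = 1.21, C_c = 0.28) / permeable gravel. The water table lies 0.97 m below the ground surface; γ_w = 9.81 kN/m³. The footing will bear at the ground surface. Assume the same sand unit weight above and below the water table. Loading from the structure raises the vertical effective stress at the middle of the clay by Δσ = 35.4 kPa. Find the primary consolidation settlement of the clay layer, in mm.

S_c ≈ 111 mm

Mid-depth of clay below the ground surface: z = 1.5 + 2.6/2 = 2.8 m.
Total vertical stress at mid-clay: σ_v = 18×1.5 + 16.3×1.3 = 48.19 kPa.
Pore pressure: u = 9.81×(2.8 − 0.97) = 17.952 kPa.
Initial effective stress: σ'_0 = σ_v − u = 48.19 − 17.952 = 30.238 kPa.
Final effective stress: σ'_f = σ'_0 + Δσ = 30.238 + 35.4 = 65.638 kPa.
Normally consolidated clay, so the full stress increment lies on the virgin compression line:
S_c = C_c·H/(1+e₀)·log₁₀(σ'_f/σ'_0) = 0.28×2.6/(1+1.21)×log₁₀(65.638/30.238)
    = 0.32941 × 0.3366 = 0.1109 m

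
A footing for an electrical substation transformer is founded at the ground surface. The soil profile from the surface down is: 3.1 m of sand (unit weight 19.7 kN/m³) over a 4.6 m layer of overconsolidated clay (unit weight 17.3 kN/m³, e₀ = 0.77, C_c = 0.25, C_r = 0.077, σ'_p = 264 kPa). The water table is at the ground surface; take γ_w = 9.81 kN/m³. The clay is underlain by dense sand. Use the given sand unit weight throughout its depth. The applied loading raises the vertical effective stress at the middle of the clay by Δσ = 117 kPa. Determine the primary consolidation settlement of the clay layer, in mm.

Mid-depth of clay below the ground surface: z = 3.1 + 4.6/2 = 5.4 m.
Total vertical stress at mid-clay: σ_v = 19.7×3.1 + 17.3×2.3 = 100.86 kPa.
Pore pressure: u = 9.81×(5.4 − 0) = 52.974 kPa.
Initial effective stress: σ'_0 = σ_v − u = 100.86 − 52.974 = 47.886 kPa.
Final effective stress: σ'_f = 47.886 + 117 = 164.89 kPa.
σ'_f = 164.89 ≤ σ'_p = 264 kPa, so the clay remains overconsolidated and only the recompression index applies:
S_c = C_r·H/(1+e₀)·log₁₀(σ'_f/σ'_0) = 0.077×4.6/1.77×log₁₀(164.89/47.886)
    = 0.20012 × 0.53699 = 0.1075 m

S_c ≈ 107 mm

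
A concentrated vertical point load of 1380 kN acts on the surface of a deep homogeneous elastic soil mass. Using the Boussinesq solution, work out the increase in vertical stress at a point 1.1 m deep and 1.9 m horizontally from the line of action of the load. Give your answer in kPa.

Boussinesq vertical stress below a point load on an elastic half-space:
Δσ_z = 3P/(2πz²) · [1 + (r/z)²]^(−5/2)
r/z = 1.9/1.1 = 1.7273; [1+(r/z)²]^(−5/2) = 0.031575.
Δσ_z = 3×1380/(2π×1.1²) × 0.031575 = 544.55 × 0.031575 = 17.19 kPa

Δσ_z ≈ 17.2 kPa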